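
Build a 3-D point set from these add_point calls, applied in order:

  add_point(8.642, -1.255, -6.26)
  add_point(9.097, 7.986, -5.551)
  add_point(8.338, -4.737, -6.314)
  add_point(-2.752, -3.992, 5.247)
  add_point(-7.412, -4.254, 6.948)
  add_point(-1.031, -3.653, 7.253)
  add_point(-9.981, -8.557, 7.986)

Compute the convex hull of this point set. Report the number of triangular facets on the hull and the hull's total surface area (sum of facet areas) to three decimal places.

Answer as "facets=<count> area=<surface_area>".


6 of the 7 inputs are extreme points: [0, 1, 2, 4, 5, 6].

Area of each hull facet:
  f1: (p4, p1, p6) → 29.4927
  f2: (p0, p1, p6) → 109.0787
  f3: (p0, p2, p6) → 40.1569
  f4: (p0, p2, p1) → 1.1637
  f5: (p5, p4, p1) → 54.6917
  f6: (p5, p2, p1) → 105.1435
  f7: (p5, p4, p6) → 13.5104
  f8: (p5, p2, p6) → 72.0294
Σ area = 425.267

Euler characteristic 6−12+8 = 2 ✓

facets=8 area=425.267


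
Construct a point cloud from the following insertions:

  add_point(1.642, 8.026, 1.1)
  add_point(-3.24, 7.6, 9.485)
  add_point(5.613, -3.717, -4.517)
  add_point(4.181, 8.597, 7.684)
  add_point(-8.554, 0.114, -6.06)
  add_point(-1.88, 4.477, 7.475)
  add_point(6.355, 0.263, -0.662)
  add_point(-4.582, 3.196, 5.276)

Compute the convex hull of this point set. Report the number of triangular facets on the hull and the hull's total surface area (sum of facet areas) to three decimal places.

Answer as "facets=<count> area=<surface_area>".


Hull vertices (8/8): indices [0, 1, 2, 3, 4, 5, 6, 7].

Area of each hull facet:
  f1: (p0, p3, p6) → 32.6838
  f2: (p0, p1, p4) → 71.5864
  f3: (p0, p1, p3) → 26.9982
  f4: (p7, p1, p4) → 19.6602
  f5: (p5, p7, p1) → 6.9461
  f6: (p5, p3, p6) → 42.4477
  f7: (p5, p1, p3) → 14.2778
  f8: (p2, p5, p6) → 27.2813
  f9: (p2, p5, p7) → 29.1702
  f10: (p2, p7, p4) → 86.0943
  f11: (p2, p0, p4) → 89.1103
  f12: (p2, p0, p6) → 19.4002
Σ area = 465.657

Euler characteristic 8−18+12 = 2 ✓

facets=12 area=465.657


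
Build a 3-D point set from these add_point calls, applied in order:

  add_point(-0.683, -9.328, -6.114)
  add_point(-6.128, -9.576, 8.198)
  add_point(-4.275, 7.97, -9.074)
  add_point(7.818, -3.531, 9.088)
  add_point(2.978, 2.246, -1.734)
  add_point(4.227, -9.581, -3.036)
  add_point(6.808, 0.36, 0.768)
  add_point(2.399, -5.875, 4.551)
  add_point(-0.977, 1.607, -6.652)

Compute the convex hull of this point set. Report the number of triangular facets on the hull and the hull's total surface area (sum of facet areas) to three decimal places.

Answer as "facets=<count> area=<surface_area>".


facets=8 area=691.446

Points on the hull: [0, 1, 2, 3, 5, 6] (6 of 9).

Facet areas (half cross-product norm):
  f1: (p2, p3, p1) → 178.7066
  f2: (p5, p3, p1) → 94.9421
  f3: (p0, p2, p1) → 136.4983
  f4: (p0, p5, p1) → 43.5586
  f5: (p0, p5, p2) → 49.5678
  f6: (p6, p2, p3) → 46.5033
  f7: (p6, p5, p3) → 50.5532
  f8: (p6, p5, p2) → 91.1160
Σ area = 691.446

Euler: V−E+F = 6−12+8 = 2.


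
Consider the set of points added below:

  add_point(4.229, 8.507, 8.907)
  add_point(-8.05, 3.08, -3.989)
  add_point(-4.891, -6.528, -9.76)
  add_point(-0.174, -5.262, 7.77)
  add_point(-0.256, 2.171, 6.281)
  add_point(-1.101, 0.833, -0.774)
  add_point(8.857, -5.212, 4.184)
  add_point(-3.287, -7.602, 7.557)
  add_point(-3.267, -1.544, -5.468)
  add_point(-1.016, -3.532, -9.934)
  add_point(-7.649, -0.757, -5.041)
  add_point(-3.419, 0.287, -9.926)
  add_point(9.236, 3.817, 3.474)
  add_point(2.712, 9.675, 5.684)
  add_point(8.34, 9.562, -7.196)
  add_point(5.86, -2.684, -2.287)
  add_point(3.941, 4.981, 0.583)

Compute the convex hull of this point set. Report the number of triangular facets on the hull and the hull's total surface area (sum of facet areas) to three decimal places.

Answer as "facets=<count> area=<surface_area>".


facets=22 area=1023.312

Points on the hull: [0, 1, 2, 3, 6, 7, 9, 10, 11, 12, 13, 14, 15] (13 of 17).

Area of each hull facet:
  f1: (p0, p7, p1) → 133.4873
  f2: (p0, p14, p12) → 51.4872
  f3: (p6, p0, p12) → 35.1924
  f4: (p6, p14, p12) → 46.4740
  f5: (p6, p2, p7) → 109.8191
  f6: (p6, p2, p9) → 39.5306
  f7: (p11, p14, p1) → 60.8164
  f8: (p11, p14, p9) → 34.1565
  f9: (p11, p2, p1) → 27.4353
  f10: (p11, p2, p9) → 11.0061
  f11: (p13, p14, p1) → 106.9699
  f12: (p13, p0, p1) → 22.1914
  f13: (p13, p0, p14) → 20.6036
  f14: (p10, p7, p1) → 29.0403
  f15: (p10, p2, p1) → 7.3185
  f16: (p10, p2, p7) → 59.4284
  f17: (p3, p0, p7) → 16.3324
  f18: (p3, p6, p7) → 13.0565
  f19: (p3, p6, p0) → 68.0629
  f20: (p15, p14, p9) → 69.0763
  f21: (p15, p6, p9) → 19.2256
  f22: (p15, p6, p14) → 42.6012
Σ area = 1023.312

Euler: V−E+F = 13−33+22 = 2.


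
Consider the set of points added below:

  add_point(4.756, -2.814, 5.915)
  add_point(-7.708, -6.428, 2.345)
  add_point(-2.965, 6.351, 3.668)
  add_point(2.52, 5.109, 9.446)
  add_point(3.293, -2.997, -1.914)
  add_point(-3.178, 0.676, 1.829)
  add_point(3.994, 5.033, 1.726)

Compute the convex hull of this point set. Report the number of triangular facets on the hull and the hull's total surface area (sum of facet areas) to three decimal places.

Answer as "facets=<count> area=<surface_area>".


facets=10 area=354.851

Points on the hull: [0, 1, 2, 3, 4, 5, 6] (7 of 7).

Area of each hull facet:
  f1: (p4, p0, p1) → 48.2260
  f2: (p6, p4, p0) → 31.6385
  f3: (p6, p4, p2) → 31.8426
  f4: (p3, p0, p1) → 59.9116
  f5: (p3, p2, p1) → 54.4902
  f6: (p3, p6, p0) → 31.5685
  f7: (p3, p6, p2) → 25.9296
  f8: (p5, p2, p1) → 15.1028
  f9: (p5, p4, p1) → 35.0595
  f10: (p5, p4, p2) → 21.0816
Σ area = 354.851

Euler characteristic 7−15+10 = 2 ✓


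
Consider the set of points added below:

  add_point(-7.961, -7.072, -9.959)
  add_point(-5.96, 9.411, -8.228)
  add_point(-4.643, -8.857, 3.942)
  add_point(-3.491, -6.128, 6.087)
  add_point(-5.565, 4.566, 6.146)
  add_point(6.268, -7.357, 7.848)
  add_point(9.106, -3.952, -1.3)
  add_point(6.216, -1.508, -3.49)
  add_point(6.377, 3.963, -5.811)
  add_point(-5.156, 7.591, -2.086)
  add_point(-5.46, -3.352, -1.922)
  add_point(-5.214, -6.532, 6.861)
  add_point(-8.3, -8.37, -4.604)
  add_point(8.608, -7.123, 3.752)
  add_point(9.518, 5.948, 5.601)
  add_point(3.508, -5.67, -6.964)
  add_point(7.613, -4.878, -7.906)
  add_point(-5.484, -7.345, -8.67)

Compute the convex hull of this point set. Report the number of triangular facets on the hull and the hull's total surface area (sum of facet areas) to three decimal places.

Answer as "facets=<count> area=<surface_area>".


Points on the hull: [0, 1, 2, 4, 5, 6, 8, 9, 11, 12, 13, 14, 16, 17] (14 of 18).

Facet areas (half cross-product norm):
  f1: (p4, p1, p12) → 120.6473
  f2: (p0, p1, p12) → 45.6326
  f3: (p0, p16, p1) → 127.5618
  f4: (p8, p1, p14) → 77.3909
  f5: (p8, p16, p14) → 51.7179
  f6: (p8, p16, p1) → 55.6306
  f7: (p13, p2, p12) → 57.7979
  f8: (p11, p2, p12) → 13.8103
  f9: (p11, p4, p12) → 66.6083
  f10: (p9, p1, p14) → 43.8942
  f11: (p9, p4, p14) → 66.1179
  f12: (p9, p4, p1) → 5.1575
  f13: (p17, p13, p12) → 47.1492
  f14: (p17, p13, p16) → 79.0961
  f15: (p17, p0, p12) → 7.0482
  f16: (p17, p0, p16) → 9.0829
  f17: (p6, p16, p14) → 30.6059
  f18: (p6, p13, p14) → 36.1002
  f19: (p6, p13, p16) → 14.0738
  f20: (p5, p13, p14) → 31.2263
  f21: (p5, p4, p14) → 99.4215
  f22: (p5, p11, p4) → 63.9008
  f23: (p5, p13, p2) → 27.1503
  f24: (p5, p11, p2) → 21.6290
Σ area = 1198.451

Check V−E+F: 14 − 36 + 24 = 2.

facets=24 area=1198.451


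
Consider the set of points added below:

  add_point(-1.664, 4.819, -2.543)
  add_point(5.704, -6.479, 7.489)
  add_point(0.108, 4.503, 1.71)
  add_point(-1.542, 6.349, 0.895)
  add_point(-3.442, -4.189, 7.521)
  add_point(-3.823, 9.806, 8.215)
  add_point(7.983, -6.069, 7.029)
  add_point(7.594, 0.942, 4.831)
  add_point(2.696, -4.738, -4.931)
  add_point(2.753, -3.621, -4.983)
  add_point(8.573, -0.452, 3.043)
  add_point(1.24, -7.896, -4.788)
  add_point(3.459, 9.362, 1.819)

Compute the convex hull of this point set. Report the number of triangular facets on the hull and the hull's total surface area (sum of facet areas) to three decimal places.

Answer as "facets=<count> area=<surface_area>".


Hull vertices (11/13): indices [0, 1, 4, 5, 6, 7, 8, 9, 10, 11, 12].

Triangle areas on the boundary:
  f1: (p12, p9, p10) → 57.7871
  f2: (p8, p9, p10) → 5.5650
  f3: (p8, p9, p11) → 0.7240
  f4: (p7, p12, p5) → 47.2348
  f5: (p7, p12, p10) → 10.9978
  f6: (p6, p8, p10) → 37.2454
  f7: (p6, p8, p11) → 22.8560
  f8: (p6, p7, p10) → 8.5355
  f9: (p6, p7, p5) → 45.9116
  f10: (p0, p12, p5) → 39.2104
  f11: (p0, p12, p9) → 37.6785
  f12: (p0, p9, p11) → 16.9980
  f13: (p0, p4, p5) → 74.9101
  f14: (p0, p4, p11) → 79.0162
  f15: (p1, p4, p11) → 59.0877
  f16: (p1, p6, p11) → 15.2991
  f17: (p1, p4, p5) → 63.6443
  f18: (p1, p6, p5) → 20.9208
Σ area = 643.622

Check V−E+F: 11 − 27 + 18 = 2.

facets=18 area=643.622


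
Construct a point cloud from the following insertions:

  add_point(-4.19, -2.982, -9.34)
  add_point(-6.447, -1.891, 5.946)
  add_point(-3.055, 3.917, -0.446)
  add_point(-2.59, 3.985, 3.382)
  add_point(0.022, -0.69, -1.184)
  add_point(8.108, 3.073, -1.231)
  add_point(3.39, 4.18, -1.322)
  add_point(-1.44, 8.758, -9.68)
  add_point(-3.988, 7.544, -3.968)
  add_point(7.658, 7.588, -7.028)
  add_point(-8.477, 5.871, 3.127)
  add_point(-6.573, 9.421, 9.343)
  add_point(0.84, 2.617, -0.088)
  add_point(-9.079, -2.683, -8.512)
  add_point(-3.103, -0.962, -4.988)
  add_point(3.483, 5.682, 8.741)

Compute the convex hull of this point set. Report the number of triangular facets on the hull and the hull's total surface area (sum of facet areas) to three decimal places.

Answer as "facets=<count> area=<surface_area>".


Extreme-point indices: [0, 1, 4, 5, 7, 9, 10, 11, 13, 15] — 10 of 16 on the boundary.

Triangle areas on the boundary:
  f1: (p0, p7, p13) → 29.5225
  f2: (p0, p1, p13) → 36.5526
  f3: (p10, p7, p13) → 89.3595
  f4: (p10, p7, p11) → 47.5441
  f5: (p10, p1, p13) → 59.3015
  f6: (p10, p1, p11) → 31.3437
  f7: (p15, p1, p5) → 72.2843
  f8: (p15, p1, p11) → 59.2228
  f9: (p9, p0, p5) → 57.2524
  f10: (p9, p0, p7) → 57.3559
  f11: (p9, p15, p5) → 35.3050
  f12: (p9, p7, p11) → 94.1112
  f13: (p9, p15, p11) → 85.4064
  f14: (p4, p1, p5) → 32.4801
  f15: (p4, p0, p5) → 36.5077
  f16: (p4, p0, p1) → 43.6841
Σ area = 867.234

Check V−E+F: 10 − 24 + 16 = 2.

facets=16 area=867.234


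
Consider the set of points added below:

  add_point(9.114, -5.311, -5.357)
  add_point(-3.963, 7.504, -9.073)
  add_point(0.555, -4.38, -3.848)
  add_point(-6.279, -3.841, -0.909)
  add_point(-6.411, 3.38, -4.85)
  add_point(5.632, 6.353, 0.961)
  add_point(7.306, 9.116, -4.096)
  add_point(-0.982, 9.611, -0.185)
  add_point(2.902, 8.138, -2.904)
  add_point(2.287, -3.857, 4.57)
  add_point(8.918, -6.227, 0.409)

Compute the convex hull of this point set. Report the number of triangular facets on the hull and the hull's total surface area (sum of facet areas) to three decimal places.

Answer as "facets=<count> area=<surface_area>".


facets=16 area=667.769

10 of the 11 inputs are extreme points: [0, 1, 2, 3, 4, 5, 6, 7, 9, 10].

Triangle areas on the boundary:
  f1: (p1, p7, p4) → 28.7471
  f2: (p3, p1, p4) → 12.6391
  f3: (p3, p7, p4) → 36.8307
  f4: (p3, p9, p7) → 69.3760
  f5: (p5, p9, p7) → 41.5880
  f6: (p2, p1, p0) → 56.3115
  f7: (p2, p3, p1) → 50.0762
  f8: (p10, p5, p9) → 45.8938
  f9: (p10, p3, p9) → 37.9424
  f10: (p10, p2, p0) → 25.0817
  f11: (p10, p2, p3) → 27.4139
  f12: (p6, p1, p7) → 43.7417
  f13: (p6, p5, p7) → 22.3097
  f14: (p6, p1, p0) → 90.5460
  f15: (p6, p10, p0) → 42.5356
  f16: (p6, p10, p5) → 36.7359
Σ area = 667.769

Euler characteristic 10−24+16 = 2 ✓


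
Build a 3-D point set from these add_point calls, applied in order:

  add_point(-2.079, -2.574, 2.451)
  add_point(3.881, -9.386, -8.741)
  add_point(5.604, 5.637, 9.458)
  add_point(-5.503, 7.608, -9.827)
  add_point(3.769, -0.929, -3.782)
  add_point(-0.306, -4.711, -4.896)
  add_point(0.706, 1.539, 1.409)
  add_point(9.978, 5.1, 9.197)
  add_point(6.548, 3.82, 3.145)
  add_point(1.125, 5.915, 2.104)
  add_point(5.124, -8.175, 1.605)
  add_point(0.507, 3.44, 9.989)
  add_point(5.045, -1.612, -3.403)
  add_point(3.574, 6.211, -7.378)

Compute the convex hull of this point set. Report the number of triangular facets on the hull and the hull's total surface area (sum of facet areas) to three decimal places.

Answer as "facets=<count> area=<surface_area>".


facets=14 area=816.306

Points on the hull: [0, 1, 2, 3, 5, 7, 10, 11, 13] (9 of 14).

Per-facet area ½‖(b−a)×(c−a)‖:
  f1: (p13, p7, p3) → 68.1565
  f2: (p13, p1, p3) → 73.6585
  f3: (p13, p1, p7) → 139.3893
  f4: (p2, p7, p3) → 43.9831
  f5: (p2, p11, p3) → 58.6313
  f6: (p2, p11, p7) → 6.2081
  f7: (p0, p11, p3) → 78.9223
  f8: (p5, p1, p3) → 42.8775
  f9: (p5, p0, p3) → 55.9628
  f10: (p5, p0, p1) → 17.7242
  f11: (p10, p0, p1) → 47.9523
  f12: (p10, p0, p11) → 44.4704
  f13: (p10, p1, p7) → 67.4505
  f14: (p10, p11, p7) → 70.9196
Σ area = 816.306

Euler characteristic 9−21+14 = 2 ✓


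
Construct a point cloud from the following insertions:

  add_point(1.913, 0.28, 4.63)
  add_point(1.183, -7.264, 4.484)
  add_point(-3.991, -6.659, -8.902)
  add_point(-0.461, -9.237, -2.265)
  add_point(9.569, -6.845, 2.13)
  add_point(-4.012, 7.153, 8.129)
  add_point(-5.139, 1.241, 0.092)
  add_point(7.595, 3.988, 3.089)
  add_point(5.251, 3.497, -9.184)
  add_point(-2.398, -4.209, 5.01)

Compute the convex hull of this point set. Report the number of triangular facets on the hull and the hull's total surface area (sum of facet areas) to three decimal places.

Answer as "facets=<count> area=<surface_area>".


facets=14 area=743.774

Hull vertices (9/10): indices [1, 2, 3, 4, 5, 6, 7, 8, 9].

Per-facet area ½‖(b−a)×(c−a)‖:
  f1: (p5, p8, p6) → 66.3706
  f2: (p2, p8, p6) → 75.4657
  f3: (p2, p8, p4) → 103.8907
  f4: (p7, p8, p4) → 68.8249
  f5: (p7, p5, p4) → 65.0735
  f6: (p7, p5, p8) → 79.5188
  f7: (p1, p5, p4) → 64.6957
  f8: (p3, p2, p4) → 33.6278
  f9: (p3, p1, p4) → 31.4783
  f10: (p9, p5, p6) → 38.9944
  f11: (p9, p1, p5) → 18.6926
  f12: (p9, p3, p1) → 17.0011
  f13: (p9, p2, p6) → 47.1066
  f14: (p9, p3, p2) → 33.0336
Σ area = 743.774

Check V−E+F: 9 − 21 + 14 = 2.


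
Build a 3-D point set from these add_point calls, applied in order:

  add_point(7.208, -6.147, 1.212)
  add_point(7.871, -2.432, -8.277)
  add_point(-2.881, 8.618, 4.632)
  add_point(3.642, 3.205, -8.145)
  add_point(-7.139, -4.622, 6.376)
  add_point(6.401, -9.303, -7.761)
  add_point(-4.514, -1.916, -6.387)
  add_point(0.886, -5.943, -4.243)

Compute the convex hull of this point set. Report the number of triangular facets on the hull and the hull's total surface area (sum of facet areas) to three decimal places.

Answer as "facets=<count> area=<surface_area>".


facets=10 area=667.661

7 of the 8 inputs are extreme points: [0, 1, 2, 3, 4, 5, 6].

Facet areas (half cross-product norm):
  f1: (p6, p2, p4) → 86.6008
  f2: (p6, p5, p4) → 87.1957
  f3: (p0, p2, p4) → 104.4585
  f4: (p0, p5, p4) → 70.4152
  f5: (p0, p2, p1) → 92.6304
  f6: (p0, p5, p1) → 32.3673
  f7: (p3, p2, p1) → 45.0139
  f8: (p3, p6, p2) → 71.1205
  f9: (p3, p5, p1) → 18.7954
  f10: (p3, p6, p5) → 59.0637
Σ area = 667.661

Euler: V−E+F = 7−15+10 = 2.


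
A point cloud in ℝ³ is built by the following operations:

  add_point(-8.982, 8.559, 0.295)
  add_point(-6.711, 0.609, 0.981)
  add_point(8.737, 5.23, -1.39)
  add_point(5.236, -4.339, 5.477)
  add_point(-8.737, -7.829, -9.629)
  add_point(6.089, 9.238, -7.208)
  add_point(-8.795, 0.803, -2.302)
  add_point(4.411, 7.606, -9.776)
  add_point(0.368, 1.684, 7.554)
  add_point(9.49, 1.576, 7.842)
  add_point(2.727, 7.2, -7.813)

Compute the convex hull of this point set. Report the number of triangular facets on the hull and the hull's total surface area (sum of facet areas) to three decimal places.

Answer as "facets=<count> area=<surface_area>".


facets=16 area=904.324

Points on the hull: [0, 1, 2, 3, 4, 5, 6, 7, 8, 9] (10 of 11).

Area of each hull facet:
  f1: (p7, p4, p0) → 149.4104
  f2: (p8, p9, p0) → 44.2834
  f3: (p5, p9, p0) → 141.2275
  f4: (p5, p7, p0) → 29.0551
  f5: (p1, p8, p0) → 39.8674
  f6: (p3, p8, p9) → 29.0646
  f7: (p3, p1, p4) → 92.6065
  f8: (p3, p1, p8) → 38.3013
  f9: (p2, p5, p9) → 13.1794
  f10: (p2, p5, p7) → 11.4276
  f11: (p2, p3, p9) → 38.0986
  f12: (p2, p7, p4) → 98.1935
  f13: (p2, p3, p4) → 127.7790
  f14: (p6, p4, p0) → 17.2261
  f15: (p6, p1, p0) → 15.5778
  f16: (p6, p1, p4) → 19.0255
Σ area = 904.324

Check V−E+F: 10 − 24 + 16 = 2.


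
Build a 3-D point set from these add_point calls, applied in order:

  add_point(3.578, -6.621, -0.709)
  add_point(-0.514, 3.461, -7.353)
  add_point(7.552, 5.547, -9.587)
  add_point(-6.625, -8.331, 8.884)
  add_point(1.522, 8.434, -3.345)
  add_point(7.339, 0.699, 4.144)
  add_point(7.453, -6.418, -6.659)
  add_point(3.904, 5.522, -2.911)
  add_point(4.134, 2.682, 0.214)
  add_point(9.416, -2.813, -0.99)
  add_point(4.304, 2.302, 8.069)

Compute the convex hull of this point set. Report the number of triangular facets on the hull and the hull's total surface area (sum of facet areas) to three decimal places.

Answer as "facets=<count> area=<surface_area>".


facets=14 area=706.008

9 of the 11 inputs are extreme points: [0, 1, 2, 3, 4, 5, 6, 9, 10].

Per-facet area ½‖(b−a)×(c−a)‖:
  f1: (p10, p4, p3) → 98.7475
  f2: (p10, p2, p4) → 57.7500
  f3: (p6, p2, p9) → 40.9848
  f4: (p5, p2, p9) → 39.4166
  f5: (p5, p10, p2) → 29.9106
  f6: (p5, p9, p3) → 55.6580
  f7: (p5, p10, p3) → 38.6187
  f8: (p0, p9, p3) → 35.2015
  f9: (p0, p6, p3) → 12.6721
  f10: (p0, p6, p9) → 21.3722
  f11: (p1, p6, p3) → 127.3132
  f12: (p1, p6, p2) → 50.6136
  f13: (p1, p4, p3) → 70.2481
  f14: (p1, p2, p4) → 27.5014
Σ area = 706.008

Check V−E+F: 9 − 21 + 14 = 2.


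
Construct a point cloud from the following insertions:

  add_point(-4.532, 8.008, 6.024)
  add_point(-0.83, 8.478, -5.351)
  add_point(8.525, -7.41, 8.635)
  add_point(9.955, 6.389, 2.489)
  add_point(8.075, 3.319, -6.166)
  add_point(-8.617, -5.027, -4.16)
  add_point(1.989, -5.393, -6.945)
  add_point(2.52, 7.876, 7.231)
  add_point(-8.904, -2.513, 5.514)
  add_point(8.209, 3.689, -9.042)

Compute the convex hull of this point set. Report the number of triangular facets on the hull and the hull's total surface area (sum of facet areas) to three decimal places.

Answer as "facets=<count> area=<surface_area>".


Hull vertices (9/10): indices [0, 1, 2, 3, 5, 6, 7, 8, 9].

Per-facet area ½‖(b−a)×(c−a)‖:
  f1: (p9, p2, p3) → 89.4769
  f2: (p1, p9, p3) → 61.9886
  f3: (p7, p2, p3) → 67.1608
  f4: (p7, p1, p3) → 55.7692
  f5: (p6, p9, p2) → 95.1949
  f6: (p0, p7, p1) → 42.3877
  f7: (p0, p2, p8) → 103.9303
  f8: (p0, p7, p2) → 54.2921
  f9: (p5, p2, p8) → 91.6235
  f10: (p5, p6, p2) → 92.3863
  f11: (p5, p0, p8) → 54.9941
  f12: (p5, p0, p1) → 90.3583
  f13: (p5, p1, p9) → 84.8613
  f14: (p5, p6, p9) → 51.0523
Σ area = 1035.476

Euler: V−E+F = 9−21+14 = 2.

facets=14 area=1035.476


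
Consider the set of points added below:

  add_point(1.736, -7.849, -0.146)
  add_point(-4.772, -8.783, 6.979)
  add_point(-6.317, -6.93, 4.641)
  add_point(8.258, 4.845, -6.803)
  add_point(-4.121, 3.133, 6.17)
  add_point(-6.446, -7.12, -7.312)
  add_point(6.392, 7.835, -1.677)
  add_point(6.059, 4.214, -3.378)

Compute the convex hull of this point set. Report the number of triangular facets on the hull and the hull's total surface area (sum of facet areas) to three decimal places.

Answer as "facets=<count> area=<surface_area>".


facets=10 area=606.948

Extreme-point indices: [0, 1, 2, 3, 4, 5, 6] — 7 of 8 on the boundary.

Area of each hull facet:
  f1: (p6, p3, p5) → 58.7304
  f2: (p4, p6, p5) → 117.9696
  f3: (p4, p1, p6) → 75.8181
  f4: (p0, p3, p5) → 85.8126
  f5: (p0, p1, p5) → 52.8361
  f6: (p0, p6, p3) → 48.8036
  f7: (p0, p1, p6) → 74.5966
  f8: (p2, p1, p5) → 14.4977
  f9: (p2, p4, p5) → 61.3956
  f10: (p2, p4, p1) → 16.4876
Σ area = 606.948

Euler characteristic 7−15+10 = 2 ✓


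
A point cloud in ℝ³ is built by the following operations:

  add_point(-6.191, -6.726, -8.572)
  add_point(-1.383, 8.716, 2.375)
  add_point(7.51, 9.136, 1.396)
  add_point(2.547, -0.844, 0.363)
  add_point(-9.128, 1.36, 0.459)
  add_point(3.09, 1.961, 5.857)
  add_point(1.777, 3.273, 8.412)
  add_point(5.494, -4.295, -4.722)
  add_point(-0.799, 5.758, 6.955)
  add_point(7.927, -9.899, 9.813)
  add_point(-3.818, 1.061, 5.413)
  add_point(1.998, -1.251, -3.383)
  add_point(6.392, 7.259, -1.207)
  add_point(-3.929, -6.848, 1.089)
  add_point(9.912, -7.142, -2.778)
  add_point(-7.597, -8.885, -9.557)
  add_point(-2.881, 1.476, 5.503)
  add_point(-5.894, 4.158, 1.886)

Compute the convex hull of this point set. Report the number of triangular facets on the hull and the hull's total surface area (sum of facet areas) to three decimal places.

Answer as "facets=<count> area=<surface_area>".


Hull vertices (14/18): indices [0, 1, 2, 4, 6, 7, 8, 9, 10, 12, 13, 14, 15, 17].

Per-facet area ½‖(b−a)×(c−a)‖:
  f1: (p9, p2, p14) → 110.5155
  f2: (p15, p9, p14) → 120.8039
  f3: (p12, p2, p14) → 21.3755
  f4: (p13, p15, p4) → 55.5222
  f5: (p13, p15, p9) → 56.2396
  f6: (p1, p8, p2) → 24.5546
  f7: (p1, p12, p2) → 14.6585
  f8: (p10, p8, p4) → 17.8663
  f9: (p10, p13, p4) → 31.2526
  f10: (p10, p13, p9) → 67.3449
  f11: (p6, p9, p2) → 74.4272
  f12: (p6, p8, p2) → 20.2412
  f13: (p6, p10, p9) → 48.8592
  f14: (p6, p10, p8) → 11.1621
  f15: (p7, p15, p14) → 30.9972
  f16: (p7, p12, p14) → 32.0833
  f17: (p17, p8, p4) → 8.7650
  f18: (p17, p1, p4) → 3.6894
  f19: (p17, p1, p8) → 17.0996
  f20: (p0, p1, p12) → 83.9165
  f21: (p0, p7, p15) → 11.7032
  f22: (p0, p7, p12) → 71.3251
  f23: (p0, p15, p4) → 13.1313
  f24: (p0, p1, p4) → 62.0500
Σ area = 1009.584

Euler characteristic 14−36+24 = 2 ✓

facets=24 area=1009.584


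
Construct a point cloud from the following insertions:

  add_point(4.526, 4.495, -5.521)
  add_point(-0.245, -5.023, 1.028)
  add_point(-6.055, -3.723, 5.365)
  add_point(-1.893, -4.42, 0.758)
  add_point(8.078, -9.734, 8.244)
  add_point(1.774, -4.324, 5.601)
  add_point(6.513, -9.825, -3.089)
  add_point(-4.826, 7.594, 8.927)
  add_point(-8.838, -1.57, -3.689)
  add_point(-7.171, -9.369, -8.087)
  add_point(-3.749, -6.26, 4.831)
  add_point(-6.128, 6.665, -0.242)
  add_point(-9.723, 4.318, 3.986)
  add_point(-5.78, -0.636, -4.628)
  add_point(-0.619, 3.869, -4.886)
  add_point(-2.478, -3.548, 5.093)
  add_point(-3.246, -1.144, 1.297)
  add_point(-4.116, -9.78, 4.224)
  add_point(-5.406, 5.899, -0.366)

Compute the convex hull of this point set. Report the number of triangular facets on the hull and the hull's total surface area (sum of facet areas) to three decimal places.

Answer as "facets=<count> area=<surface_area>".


facets=18 area=1012.144

Hull vertices (11/19): indices [0, 2, 4, 6, 7, 8, 9, 11, 12, 14, 17].

Facet areas (half cross-product norm):
  f1: (p0, p6, p4) → 82.5682
  f2: (p0, p6, p9) → 104.3481
  f3: (p17, p9, p12) → 95.4150
  f4: (p17, p6, p4) → 65.9537
  f5: (p17, p6, p9) → 76.6473
  f6: (p7, p0, p4) → 165.0297
  f7: (p11, p7, p12) → 23.0618
  f8: (p11, p7, p0) → 53.1963
  f9: (p2, p17, p4) → 40.4039
  f10: (p2, p7, p4) → 90.9744
  f11: (p2, p17, p12) → 9.9769
  f12: (p2, p7, p12) → 34.3819
  f13: (p14, p0, p9) → 34.0256
  f14: (p14, p11, p0) → 13.7472
  f15: (p8, p14, p9) → 43.6626
  f16: (p8, p14, p11) → 33.9790
  f17: (p8, p9, p12) → 17.6149
  f18: (p8, p11, p12) → 27.1578
Σ area = 1012.144

Check V−E+F: 11 − 27 + 18 = 2.


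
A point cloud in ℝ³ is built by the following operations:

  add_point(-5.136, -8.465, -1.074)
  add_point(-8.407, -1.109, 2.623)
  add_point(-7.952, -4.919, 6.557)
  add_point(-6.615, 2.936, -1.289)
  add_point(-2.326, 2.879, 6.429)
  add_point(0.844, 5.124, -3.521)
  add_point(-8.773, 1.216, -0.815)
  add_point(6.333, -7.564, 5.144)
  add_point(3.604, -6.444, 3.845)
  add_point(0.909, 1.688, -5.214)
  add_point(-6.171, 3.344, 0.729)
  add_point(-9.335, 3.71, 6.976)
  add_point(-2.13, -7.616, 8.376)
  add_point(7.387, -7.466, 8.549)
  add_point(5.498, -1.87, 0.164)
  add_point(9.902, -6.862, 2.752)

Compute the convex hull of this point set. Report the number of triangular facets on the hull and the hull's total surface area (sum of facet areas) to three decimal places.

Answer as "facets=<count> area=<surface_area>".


facets=20 area=703.880

12 of the 16 inputs are extreme points: [0, 2, 3, 4, 5, 6, 7, 9, 11, 12, 13, 15].

Facet areas (half cross-product norm):
  f1: (p4, p5, p11) → 35.5400
  f2: (p2, p12, p11) → 24.8529
  f3: (p2, p12, p0) → 28.9663
  f4: (p2, p6, p11) → 33.5161
  f5: (p2, p6, p0) → 39.5583
  f6: (p13, p12, p0) → 44.8747
  f7: (p13, p5, p15) → 50.6141
  f8: (p13, p4, p5) → 76.3272
  f9: (p13, p12, p11) → 54.7798
  f10: (p13, p4, p11) → 33.9634
  f11: (p3, p5, p11) → 30.0783
  f12: (p3, p6, p11) → 11.4755
  f13: (p9, p6, p0) → 52.7172
  f14: (p9, p0, p15) → 86.3215
  f15: (p9, p5, p15) → 27.0172
  f16: (p9, p3, p5) → 15.4057
  f17: (p9, p3, p6) → 8.9777
  f18: (p7, p0, p15) → 25.1427
  f19: (p7, p13, p15) → 7.4558
  f20: (p7, p13, p0) → 16.2958
Σ area = 703.880

Euler: V−E+F = 12−30+20 = 2.


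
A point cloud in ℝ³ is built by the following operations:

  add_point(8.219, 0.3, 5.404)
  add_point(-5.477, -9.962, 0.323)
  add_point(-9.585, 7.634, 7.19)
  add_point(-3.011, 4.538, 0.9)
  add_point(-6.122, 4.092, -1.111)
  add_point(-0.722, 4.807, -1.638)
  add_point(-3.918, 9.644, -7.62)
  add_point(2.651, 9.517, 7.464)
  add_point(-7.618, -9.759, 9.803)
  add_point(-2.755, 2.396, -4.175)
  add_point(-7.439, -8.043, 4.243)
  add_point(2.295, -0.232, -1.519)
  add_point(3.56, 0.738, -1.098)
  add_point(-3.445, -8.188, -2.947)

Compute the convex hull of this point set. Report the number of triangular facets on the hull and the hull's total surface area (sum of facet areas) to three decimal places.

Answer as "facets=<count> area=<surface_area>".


facets=16 area=938.505

Hull vertices (10/14): indices [0, 1, 2, 4, 6, 7, 8, 10, 12, 13].

Facet areas (half cross-product norm):
  f1: (p7, p8, p2) → 109.5043
  f2: (p7, p8, p0) → 105.6112
  f3: (p7, p6, p2) → 92.7452
  f4: (p7, p6, p0) → 90.1288
  f5: (p10, p8, p2) → 46.5750
  f6: (p12, p6, p0) → 34.7263
  f7: (p4, p6, p2) → 37.1801
  f8: (p4, p10, p2) → 64.3524
  f9: (p4, p10, p6) → 26.5271
  f10: (p13, p12, p6) → 76.2699
  f11: (p13, p12, p0) → 41.2945
  f12: (p1, p10, p6) → 50.7214
  f13: (p1, p13, p6) → 31.6167
  f14: (p1, p10, p8) → 10.2541
  f15: (p1, p8, p0) → 86.1369
  f16: (p1, p13, p0) → 34.8614
Σ area = 938.505

Euler: V−E+F = 10−24+16 = 2.


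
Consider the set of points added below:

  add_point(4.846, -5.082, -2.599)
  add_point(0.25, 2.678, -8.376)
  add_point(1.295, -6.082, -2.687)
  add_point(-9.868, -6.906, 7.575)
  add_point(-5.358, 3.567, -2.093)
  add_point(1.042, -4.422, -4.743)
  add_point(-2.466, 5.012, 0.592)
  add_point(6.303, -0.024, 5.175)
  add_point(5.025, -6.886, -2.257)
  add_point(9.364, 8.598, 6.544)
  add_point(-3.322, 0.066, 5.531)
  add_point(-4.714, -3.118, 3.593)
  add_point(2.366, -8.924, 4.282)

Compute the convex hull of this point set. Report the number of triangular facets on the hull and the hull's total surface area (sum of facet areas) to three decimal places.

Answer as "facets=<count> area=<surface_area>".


facets=20 area=718.264

Extreme-point indices: [0, 1, 2, 3, 4, 5, 6, 7, 8, 9, 10, 12] — 12 of 13 on the boundary.

Facet areas (half cross-product norm):
  f1: (p12, p9, p3) → 120.0016
  f2: (p4, p1, p3) → 50.3520
  f3: (p5, p1, p3) → 61.0332
  f4: (p10, p9, p3) → 26.0917
  f5: (p6, p1, p9) → 64.5670
  f6: (p6, p4, p1) → 17.7681
  f7: (p6, p10, p9) → 48.3014
  f8: (p6, p4, p3) → 31.3934
  f9: (p6, p10, p3) → 23.5813
  f10: (p2, p12, p3) → 48.7205
  f11: (p2, p5, p3) → 17.6009
  f12: (p8, p2, p12) → 13.8386
  f13: (p8, p2, p5) → 4.8450
  f14: (p8, p5, p1) → 15.2078
  f15: (p7, p12, p9) → 4.2451
  f16: (p7, p8, p9) → 29.7116
  f17: (p7, p8, p12) → 34.0491
  f18: (p0, p1, p9) → 89.9139
  f19: (p0, p8, p9) → 11.8388
  f20: (p0, p8, p1) → 5.2026
Σ area = 718.264

Euler characteristic 12−30+20 = 2 ✓


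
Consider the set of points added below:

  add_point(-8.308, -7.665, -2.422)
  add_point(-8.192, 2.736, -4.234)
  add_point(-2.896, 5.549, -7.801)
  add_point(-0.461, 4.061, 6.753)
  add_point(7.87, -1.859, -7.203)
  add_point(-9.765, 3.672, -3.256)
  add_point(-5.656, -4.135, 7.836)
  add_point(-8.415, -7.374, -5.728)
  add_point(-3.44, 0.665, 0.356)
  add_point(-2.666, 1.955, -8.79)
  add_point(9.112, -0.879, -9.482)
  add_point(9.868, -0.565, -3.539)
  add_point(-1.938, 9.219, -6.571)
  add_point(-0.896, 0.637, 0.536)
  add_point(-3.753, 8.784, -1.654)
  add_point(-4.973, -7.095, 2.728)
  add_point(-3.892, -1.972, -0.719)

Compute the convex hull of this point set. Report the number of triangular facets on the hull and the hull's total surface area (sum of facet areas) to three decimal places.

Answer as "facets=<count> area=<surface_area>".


facets=22 area=842.742

13 of the 17 inputs are extreme points: [0, 2, 3, 4, 5, 6, 7, 9, 10, 11, 12, 14, 15].

Per-facet area ½‖(b−a)×(c−a)‖:
  f1: (p6, p0, p5) → 62.4895
  f2: (p3, p6, p5) → 63.5663
  f3: (p3, p6, p11) → 73.4620
  f4: (p15, p6, p11) → 50.3783
  f5: (p15, p6, p0) → 13.0364
  f6: (p7, p0, p5) → 18.7723
  f7: (p7, p15, p0) → 5.5277
  f8: (p9, p7, p5) → 47.7708
  f9: (p9, p7, p10) → 65.5311
  f10: (p12, p3, p11) → 98.3284
  f11: (p12, p10, p11) → 45.3386
  f12: (p4, p7, p10) → 19.0493
  f13: (p4, p7, p15) → 75.5129
  f14: (p4, p10, p11) → 5.6075
  f15: (p4, p15, p11) → 37.2144
  f16: (p2, p9, p10) → 21.6170
  f17: (p2, p12, p10) → 26.4297
  f18: (p2, p9, p5) → 15.7711
  f19: (p2, p12, p5) → 16.3751
  f20: (p14, p3, p5) → 40.7708
  f21: (p14, p12, p5) → 21.0115
  f22: (p14, p12, p3) → 19.1816
Σ area = 842.742

Euler: V−E+F = 13−33+22 = 2.


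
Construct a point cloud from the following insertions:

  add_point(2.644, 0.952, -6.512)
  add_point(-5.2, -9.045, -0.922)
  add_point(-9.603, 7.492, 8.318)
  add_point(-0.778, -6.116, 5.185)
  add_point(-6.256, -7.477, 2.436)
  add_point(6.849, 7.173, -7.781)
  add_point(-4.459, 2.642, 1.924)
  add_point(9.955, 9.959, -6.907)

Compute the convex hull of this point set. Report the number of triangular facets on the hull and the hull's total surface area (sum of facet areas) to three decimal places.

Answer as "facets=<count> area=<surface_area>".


Extreme-point indices: [0, 1, 2, 3, 4, 5, 7] — 7 of 8 on the boundary.

Triangle areas on the boundary:
  f1: (p5, p7, p2) → 45.6195
  f2: (p3, p7, p2) → 183.3195
  f3: (p0, p1, p2) → 129.0645
  f4: (p0, p5, p2) → 75.9195
  f5: (p0, p5, p7) → 7.0070
  f6: (p0, p3, p7) → 67.1523
  f7: (p0, p3, p1) → 54.1280
  f8: (p4, p1, p2) → 21.3383
  f9: (p4, p3, p2) → 50.7598
  f10: (p4, p3, p1) → 11.7708
Σ area = 646.079

Euler characteristic 7−15+10 = 2 ✓

facets=10 area=646.079


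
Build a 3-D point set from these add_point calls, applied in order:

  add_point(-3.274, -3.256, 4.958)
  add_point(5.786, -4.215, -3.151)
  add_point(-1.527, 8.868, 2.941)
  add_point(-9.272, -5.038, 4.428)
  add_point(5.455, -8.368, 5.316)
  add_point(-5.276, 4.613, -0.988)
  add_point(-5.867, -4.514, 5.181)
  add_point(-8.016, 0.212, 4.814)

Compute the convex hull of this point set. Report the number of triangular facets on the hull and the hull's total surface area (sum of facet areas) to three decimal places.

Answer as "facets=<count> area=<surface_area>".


facets=10 area=452.825

7 of the 8 inputs are extreme points: [1, 2, 3, 4, 5, 6, 7].

Per-facet area ½‖(b−a)×(c−a)‖:
  f1: (p4, p1, p3) → 70.8858
  f2: (p4, p2, p1) → 76.3358
  f3: (p5, p1, p3) → 82.9468
  f4: (p5, p2, p1) → 49.3340
  f5: (p7, p4, p2) → 87.5067
  f6: (p7, p5, p3) → 17.1924
  f7: (p7, p5, p2) → 26.6601
  f8: (p6, p4, p3) → 10.4524
  f9: (p6, p7, p3) → 8.8129
  f10: (p6, p7, p4) → 22.6985
Σ area = 452.825

Euler characteristic 7−15+10 = 2 ✓


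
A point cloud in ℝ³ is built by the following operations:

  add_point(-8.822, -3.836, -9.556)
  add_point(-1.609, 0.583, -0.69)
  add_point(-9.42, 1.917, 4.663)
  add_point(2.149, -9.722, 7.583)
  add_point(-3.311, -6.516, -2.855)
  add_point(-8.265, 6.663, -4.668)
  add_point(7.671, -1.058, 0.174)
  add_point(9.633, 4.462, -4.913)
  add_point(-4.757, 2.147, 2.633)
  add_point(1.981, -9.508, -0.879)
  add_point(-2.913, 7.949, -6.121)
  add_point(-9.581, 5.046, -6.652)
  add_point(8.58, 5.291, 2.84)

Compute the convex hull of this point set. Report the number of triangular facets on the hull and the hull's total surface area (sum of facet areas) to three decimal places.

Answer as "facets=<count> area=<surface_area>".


Hull vertices (10/13): indices [0, 2, 3, 5, 6, 7, 9, 10, 11, 12].

Area of each hull facet:
  f1: (p9, p0, p7) → 121.9888
  f2: (p9, p0, p3) → 50.5545
  f3: (p10, p12, p7) → 51.3363
  f4: (p10, p0, p11) → 32.3187
  f5: (p10, p0, p7) → 87.1187
  f6: (p2, p12, p3) → 129.7340
  f7: (p2, p0, p11) → 54.9820
  f8: (p2, p0, p3) → 126.9058
  f9: (p6, p12, p7) → 24.3040
  f10: (p6, p12, p3) → 39.1109
  f11: (p6, p9, p7) → 29.8447
  f12: (p6, p9, p3) → 43.1664
  f13: (p5, p10, p12) → 35.6397
  f14: (p5, p2, p12) → 93.1069
  f15: (p5, p10, p11) → 7.5746
  f16: (p5, p2, p11) → 14.4217
Σ area = 942.108

Check V−E+F: 10 − 24 + 16 = 2.

facets=16 area=942.108


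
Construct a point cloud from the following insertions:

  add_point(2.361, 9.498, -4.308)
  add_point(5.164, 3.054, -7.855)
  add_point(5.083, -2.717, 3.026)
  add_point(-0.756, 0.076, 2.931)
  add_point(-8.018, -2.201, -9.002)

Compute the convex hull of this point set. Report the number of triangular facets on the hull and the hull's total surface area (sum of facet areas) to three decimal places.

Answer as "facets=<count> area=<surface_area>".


Extreme-point indices: [0, 1, 2, 3, 4] — 5 of 5 on the boundary.

Per-facet area ½‖(b−a)×(c−a)‖:
  f1: (p0, p1, p4) → 56.0328
  f2: (p2, p1, p4) → 87.1675
  f3: (p2, p0, p1) → 48.4706
  f4: (p3, p0, p4) → 84.3176
  f5: (p3, p2, p4) → 41.8687
  f6: (p3, p2, p0) → 39.5142
Σ area = 357.371

Euler characteristic 5−9+6 = 2 ✓

facets=6 area=357.371


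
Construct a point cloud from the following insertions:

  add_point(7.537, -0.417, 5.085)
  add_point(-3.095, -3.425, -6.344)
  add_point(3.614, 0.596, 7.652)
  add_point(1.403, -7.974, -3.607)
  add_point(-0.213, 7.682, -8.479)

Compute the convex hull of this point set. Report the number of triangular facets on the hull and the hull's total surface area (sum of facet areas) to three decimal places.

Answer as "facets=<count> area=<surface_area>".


facets=6 area=351.753

5 of the 5 inputs are extreme points: [0, 1, 2, 3, 4].

Facet areas (half cross-product norm):
  f1: (p2, p4, p1) → 92.0004
  f2: (p2, p4, p0) → 42.1576
  f3: (p3, p4, p1) → 34.3209
  f4: (p3, p4, p0) → 102.3015
  f5: (p3, p2, p1) → 49.8172
  f6: (p3, p2, p0) → 31.1555
Σ area = 351.753

Euler characteristic 5−9+6 = 2 ✓


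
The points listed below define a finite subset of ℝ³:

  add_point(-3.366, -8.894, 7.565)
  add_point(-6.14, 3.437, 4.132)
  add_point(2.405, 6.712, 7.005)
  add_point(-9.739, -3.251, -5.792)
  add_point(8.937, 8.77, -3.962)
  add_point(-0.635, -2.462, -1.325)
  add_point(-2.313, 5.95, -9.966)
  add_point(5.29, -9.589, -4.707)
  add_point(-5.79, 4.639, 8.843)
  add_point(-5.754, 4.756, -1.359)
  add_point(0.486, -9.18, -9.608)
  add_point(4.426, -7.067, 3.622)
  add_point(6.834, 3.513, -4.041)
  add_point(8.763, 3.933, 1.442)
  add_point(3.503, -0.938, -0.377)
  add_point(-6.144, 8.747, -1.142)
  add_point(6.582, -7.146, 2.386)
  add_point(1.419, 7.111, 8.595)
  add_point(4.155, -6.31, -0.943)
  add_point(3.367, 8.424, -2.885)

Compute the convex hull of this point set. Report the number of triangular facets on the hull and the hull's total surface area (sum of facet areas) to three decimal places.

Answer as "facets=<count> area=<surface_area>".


12 of the 20 inputs are extreme points: [0, 3, 4, 6, 7, 8, 10, 11, 13, 15, 16, 17].

Area of each hull facet:
  f1: (p0, p8, p3) → 102.7637
  f2: (p16, p0, p7) → 42.0757
  f3: (p10, p7, p4) → 64.0297
  f4: (p10, p6, p4) → 100.4009
  f5: (p10, p6, p3) → 75.6023
  f6: (p10, p0, p3) → 95.4328
  f7: (p10, p0, p7) → 50.8637
  f8: (p15, p6, p4) → 64.8121
  f9: (p15, p8, p3) → 72.1604
  f10: (p15, p6, p3) → 59.6151
  f11: (p17, p0, p8) → 52.0565
  f12: (p17, p15, p4) → 85.0268
  f13: (p17, p15, p8) → 40.8768
  f14: (p11, p16, p0) → 2.6751
  f15: (p11, p17, p0) → 67.8152
  f16: (p11, p17, p16) → 17.7656
  f17: (p13, p17, p4) → 36.9450
  f18: (p13, p17, p16) → 60.4896
  f19: (p13, p7, p4) → 52.8519
  f20: (p13, p16, p7) → 41.5403
Σ area = 1185.799

Euler characteristic 12−30+20 = 2 ✓

facets=20 area=1185.799


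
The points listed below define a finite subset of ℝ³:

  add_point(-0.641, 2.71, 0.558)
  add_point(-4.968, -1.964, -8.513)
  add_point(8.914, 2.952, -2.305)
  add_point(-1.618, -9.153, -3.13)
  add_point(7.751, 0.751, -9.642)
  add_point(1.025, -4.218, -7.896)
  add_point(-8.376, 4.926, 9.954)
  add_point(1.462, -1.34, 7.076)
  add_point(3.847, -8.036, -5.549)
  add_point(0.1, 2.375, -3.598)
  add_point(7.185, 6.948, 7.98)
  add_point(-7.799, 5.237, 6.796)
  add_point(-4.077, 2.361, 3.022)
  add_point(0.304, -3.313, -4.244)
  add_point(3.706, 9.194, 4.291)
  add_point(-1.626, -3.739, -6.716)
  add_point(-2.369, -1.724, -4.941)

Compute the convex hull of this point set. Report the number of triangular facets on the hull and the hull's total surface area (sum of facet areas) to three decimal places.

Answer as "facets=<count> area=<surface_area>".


facets=18 area=866.380

11 of the 17 inputs are extreme points: [1, 2, 3, 4, 5, 6, 7, 8, 10, 11, 14].

Area of each hull facet:
  f1: (p1, p3, p6) → 93.9202
  f2: (p7, p3, p6) → 75.6751
  f3: (p14, p4, p2) → 29.3007
  f4: (p14, p1, p4) → 107.3093
  f5: (p5, p1, p4) → 23.6320
  f6: (p8, p7, p3) → 40.1771
  f7: (p8, p4, p2) → 40.3659
  f8: (p8, p5, p4) → 22.5293
  f9: (p8, p1, p3) → 29.1071
  f10: (p8, p5, p1) → 10.4095
  f11: (p10, p14, p2) → 28.7654
  f12: (p10, p8, p2) → 60.9957
  f13: (p10, p8, p7) → 68.2449
  f14: (p10, p7, p6) → 60.7379
  f15: (p10, p14, p6) → 38.4147
  f16: (p11, p1, p6) → 13.9796
  f17: (p11, p14, p6) → 18.4126
  f18: (p11, p14, p1) → 104.4029
Σ area = 866.380

Euler: V−E+F = 11−27+18 = 2.


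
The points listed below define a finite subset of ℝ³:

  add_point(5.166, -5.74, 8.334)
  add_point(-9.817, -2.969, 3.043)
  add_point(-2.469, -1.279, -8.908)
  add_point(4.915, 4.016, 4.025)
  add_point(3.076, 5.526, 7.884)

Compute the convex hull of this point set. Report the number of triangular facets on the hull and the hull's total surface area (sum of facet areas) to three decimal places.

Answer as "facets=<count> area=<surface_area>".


facets=6 area=446.588

Points on the hull: [0, 1, 2, 3, 4] (5 of 5).

Per-facet area ½‖(b−a)×(c−a)‖:
  f1: (p4, p0, p1) → 86.5968
  f2: (p2, p0, p1) → 111.9924
  f3: (p2, p4, p1) → 111.4176
  f4: (p3, p4, p0) → 24.1722
  f5: (p3, p2, p0) → 84.2574
  f6: (p3, p2, p4) → 28.1521
Σ area = 446.588

Check V−E+F: 5 − 9 + 6 = 2.


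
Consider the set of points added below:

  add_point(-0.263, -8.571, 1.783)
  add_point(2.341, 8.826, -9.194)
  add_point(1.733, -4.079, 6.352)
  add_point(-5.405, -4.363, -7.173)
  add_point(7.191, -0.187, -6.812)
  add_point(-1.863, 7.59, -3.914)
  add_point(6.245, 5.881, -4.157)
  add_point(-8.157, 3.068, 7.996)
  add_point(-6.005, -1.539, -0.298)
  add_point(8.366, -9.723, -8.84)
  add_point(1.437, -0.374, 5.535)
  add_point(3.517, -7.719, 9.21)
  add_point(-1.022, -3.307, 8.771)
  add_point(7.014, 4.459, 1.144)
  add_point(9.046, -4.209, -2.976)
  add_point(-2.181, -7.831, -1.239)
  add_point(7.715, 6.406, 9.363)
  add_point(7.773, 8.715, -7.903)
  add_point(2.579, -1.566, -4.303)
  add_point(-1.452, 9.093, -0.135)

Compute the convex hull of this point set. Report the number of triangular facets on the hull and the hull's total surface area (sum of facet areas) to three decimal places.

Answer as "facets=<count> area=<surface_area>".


facets=22 area=1206.736

Extreme-point indices: [0, 1, 3, 5, 7, 9, 11, 12, 14, 15, 16, 17, 19] — 13 of 20 on the boundary.

Area of each hull facet:
  f1: (p11, p16, p14) → 95.5667
  f2: (p19, p16, p7) → 80.1901
  f3: (p17, p16, p14) → 106.4843
  f4: (p17, p19, p1) → 27.0659
  f5: (p17, p19, p16) → 81.0548
  f6: (p5, p3, p7) → 89.6061
  f7: (p5, p3, p1) → 43.7664
  f8: (p5, p19, p7) → 22.9379
  f9: (p5, p19, p1) → 11.3880
  f10: (p12, p16, p7) → 62.7682
  f11: (p12, p11, p7) → 1.3232
  f12: (p12, p11, p16) → 41.4642
  f13: (p0, p11, p7) → 63.0487
  f14: (p9, p3, p1) → 113.0188
  f15: (p9, p17, p1) → 51.5358
  f16: (p9, p17, p14) → 52.1208
  f17: (p9, p11, p14) → 50.3773
  f18: (p9, p0, p11) → 52.4495
  f19: (p15, p9, p3) → 49.8162
  f20: (p15, p9, p0) → 23.9992
  f21: (p15, p3, p7) → 58.7678
  f22: (p15, p0, p7) → 27.9867
Σ area = 1206.736

Check V−E+F: 13 − 33 + 22 = 2.
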